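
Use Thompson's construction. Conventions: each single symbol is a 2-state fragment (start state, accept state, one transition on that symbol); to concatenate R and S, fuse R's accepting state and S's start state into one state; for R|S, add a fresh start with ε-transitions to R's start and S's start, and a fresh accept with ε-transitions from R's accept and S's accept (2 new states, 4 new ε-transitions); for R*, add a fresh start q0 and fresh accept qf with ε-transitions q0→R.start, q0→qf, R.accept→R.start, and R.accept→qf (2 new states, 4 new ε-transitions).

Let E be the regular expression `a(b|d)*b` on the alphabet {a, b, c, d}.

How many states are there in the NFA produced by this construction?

10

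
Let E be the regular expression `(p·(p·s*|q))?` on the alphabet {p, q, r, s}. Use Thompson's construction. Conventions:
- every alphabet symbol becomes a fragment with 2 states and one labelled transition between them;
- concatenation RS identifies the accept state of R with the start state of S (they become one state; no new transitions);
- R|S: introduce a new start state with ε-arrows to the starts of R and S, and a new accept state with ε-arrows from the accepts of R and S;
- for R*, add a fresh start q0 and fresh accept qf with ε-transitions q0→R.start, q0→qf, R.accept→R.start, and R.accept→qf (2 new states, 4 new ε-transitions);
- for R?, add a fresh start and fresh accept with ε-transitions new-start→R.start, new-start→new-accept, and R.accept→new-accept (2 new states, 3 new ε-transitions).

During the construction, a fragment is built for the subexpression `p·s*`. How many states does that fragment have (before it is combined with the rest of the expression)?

Fragment for `p·s*`:
Each of the 2 symbol leaves contributes a 2-state fragment.
  s* : 4 states
  p·s* : 5 states

5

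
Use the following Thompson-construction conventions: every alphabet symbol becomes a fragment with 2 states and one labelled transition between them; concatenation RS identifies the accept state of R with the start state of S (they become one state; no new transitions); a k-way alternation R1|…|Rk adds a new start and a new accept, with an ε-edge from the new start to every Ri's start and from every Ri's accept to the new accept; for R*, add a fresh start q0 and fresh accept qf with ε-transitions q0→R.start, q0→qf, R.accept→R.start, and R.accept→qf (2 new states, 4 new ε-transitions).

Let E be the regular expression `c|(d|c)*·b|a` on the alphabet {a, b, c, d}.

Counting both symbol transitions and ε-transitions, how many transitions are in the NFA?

Per subexpression:
Each of the 5 symbol leaves contributes 1 transition (1 symbol, 0 ε).
  d|c = 6 transitions (2 symbol, 4 ε)
  (d|c)* = 10 transitions (2 symbol, 8 ε)
  (d|c)*·b = 11 transitions (3 symbol, 8 ε)
  c|(d|c)*·b|a = 19 transitions (5 symbol, 14 ε)

19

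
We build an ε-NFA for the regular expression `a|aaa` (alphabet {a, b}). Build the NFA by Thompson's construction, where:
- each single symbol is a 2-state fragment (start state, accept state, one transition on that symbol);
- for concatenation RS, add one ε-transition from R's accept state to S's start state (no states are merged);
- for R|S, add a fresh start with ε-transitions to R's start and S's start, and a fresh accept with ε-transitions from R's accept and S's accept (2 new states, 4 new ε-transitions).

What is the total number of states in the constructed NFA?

By structural recursion:
Each of the 4 symbol leaves contributes a 2-state fragment.
  aaa → 6 states
  a|aaa → 10 states

10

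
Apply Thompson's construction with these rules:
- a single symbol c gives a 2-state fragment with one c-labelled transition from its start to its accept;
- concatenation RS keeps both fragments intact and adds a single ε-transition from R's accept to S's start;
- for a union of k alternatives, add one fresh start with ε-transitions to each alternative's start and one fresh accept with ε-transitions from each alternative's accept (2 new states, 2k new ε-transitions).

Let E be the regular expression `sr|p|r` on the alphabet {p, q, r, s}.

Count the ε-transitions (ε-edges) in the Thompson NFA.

7

Building bottom-up:
Each of the 4 symbol leaves contributes 0 ε-transitions.
  sr → 1 ε-transition
  sr|p|r → 7 ε-transitions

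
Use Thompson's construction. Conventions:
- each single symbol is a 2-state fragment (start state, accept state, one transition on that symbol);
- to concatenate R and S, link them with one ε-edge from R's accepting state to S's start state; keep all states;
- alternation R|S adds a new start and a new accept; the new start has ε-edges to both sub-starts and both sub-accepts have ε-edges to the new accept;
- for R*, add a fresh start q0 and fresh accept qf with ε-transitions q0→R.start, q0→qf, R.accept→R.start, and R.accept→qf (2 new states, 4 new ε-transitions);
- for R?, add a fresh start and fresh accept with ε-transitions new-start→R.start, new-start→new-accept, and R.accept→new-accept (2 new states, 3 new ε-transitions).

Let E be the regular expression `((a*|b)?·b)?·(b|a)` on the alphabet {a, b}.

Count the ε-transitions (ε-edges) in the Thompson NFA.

20

Recursing over subexpressions:
Each of the 5 symbol leaves contributes 0 ε-transitions.
  a* = 4 ε-transitions
  a*|b = 8 ε-transitions
  (a*|b)? = 11 ε-transitions
  (a*|b)?·b = 12 ε-transitions
  ((a*|b)?·b)? = 15 ε-transitions
  b|a = 4 ε-transitions
  ((a*|b)?·b)?·(b|a) = 20 ε-transitions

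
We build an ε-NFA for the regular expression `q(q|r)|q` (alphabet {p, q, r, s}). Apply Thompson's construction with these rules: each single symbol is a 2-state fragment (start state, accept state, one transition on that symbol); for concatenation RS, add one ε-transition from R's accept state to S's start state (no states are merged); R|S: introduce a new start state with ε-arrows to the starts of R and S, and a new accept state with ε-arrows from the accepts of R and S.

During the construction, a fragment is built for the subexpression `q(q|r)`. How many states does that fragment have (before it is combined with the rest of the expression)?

8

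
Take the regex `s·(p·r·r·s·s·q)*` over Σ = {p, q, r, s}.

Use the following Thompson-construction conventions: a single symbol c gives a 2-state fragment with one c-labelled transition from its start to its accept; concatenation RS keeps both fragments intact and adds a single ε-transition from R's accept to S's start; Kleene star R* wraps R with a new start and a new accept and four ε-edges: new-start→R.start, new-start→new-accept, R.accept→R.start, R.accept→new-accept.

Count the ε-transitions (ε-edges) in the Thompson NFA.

Per subexpression:
Each of the 7 symbol leaves contributes 0 ε-transitions.
  p·r·r·s·s·q : 5 ε-transitions
  (p·r·r·s·s·q)* : 9 ε-transitions
  s·(p·r·r·s·s·q)* : 10 ε-transitions

10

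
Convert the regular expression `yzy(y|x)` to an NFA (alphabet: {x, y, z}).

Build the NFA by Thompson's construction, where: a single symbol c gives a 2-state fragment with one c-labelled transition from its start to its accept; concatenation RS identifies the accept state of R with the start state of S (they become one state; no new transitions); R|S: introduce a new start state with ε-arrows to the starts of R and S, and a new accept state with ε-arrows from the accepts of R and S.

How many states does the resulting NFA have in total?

9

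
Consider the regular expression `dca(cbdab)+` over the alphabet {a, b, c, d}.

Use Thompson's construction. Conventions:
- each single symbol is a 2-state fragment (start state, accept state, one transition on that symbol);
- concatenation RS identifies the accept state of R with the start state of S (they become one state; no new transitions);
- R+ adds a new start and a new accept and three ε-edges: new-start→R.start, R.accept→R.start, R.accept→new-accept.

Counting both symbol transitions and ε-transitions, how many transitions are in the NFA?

11

Bottom-up over the parse tree:
Each of the 8 symbol leaves contributes 1 transition (1 symbol, 0 ε).
  cbdab → 5 transitions (5 symbol, 0 ε)
  (cbdab)+ → 8 transitions (5 symbol, 3 ε)
  dca(cbdab)+ → 11 transitions (8 symbol, 3 ε)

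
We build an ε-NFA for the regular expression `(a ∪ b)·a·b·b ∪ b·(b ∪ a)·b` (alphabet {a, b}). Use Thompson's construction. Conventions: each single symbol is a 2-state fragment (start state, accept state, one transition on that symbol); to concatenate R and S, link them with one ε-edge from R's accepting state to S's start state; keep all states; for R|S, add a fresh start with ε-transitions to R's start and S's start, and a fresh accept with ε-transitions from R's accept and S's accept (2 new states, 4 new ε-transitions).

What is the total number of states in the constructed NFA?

24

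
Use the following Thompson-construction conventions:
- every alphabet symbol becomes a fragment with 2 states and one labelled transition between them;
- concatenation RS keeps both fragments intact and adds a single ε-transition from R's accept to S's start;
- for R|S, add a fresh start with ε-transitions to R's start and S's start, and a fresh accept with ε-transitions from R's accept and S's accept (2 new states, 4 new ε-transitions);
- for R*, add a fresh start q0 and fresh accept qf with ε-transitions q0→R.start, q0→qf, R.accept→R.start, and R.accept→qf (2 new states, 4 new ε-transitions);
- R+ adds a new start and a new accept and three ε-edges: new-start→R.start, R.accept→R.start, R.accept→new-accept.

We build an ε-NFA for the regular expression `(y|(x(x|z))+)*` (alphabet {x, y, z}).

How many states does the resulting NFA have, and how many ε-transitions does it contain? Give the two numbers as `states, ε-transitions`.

16, 16

By structural recursion:
Each of the 4 symbol leaves contributes 2 states and 0 ε-transitions.
  x|z : 6 states, 4 ε-transitions
  x(x|z) : 8 states, 5 ε-transitions
  (x(x|z))+ : 10 states, 8 ε-transitions
  y|(x(x|z))+ : 14 states, 12 ε-transitions
  (y|(x(x|z))+)* : 16 states, 16 ε-transitions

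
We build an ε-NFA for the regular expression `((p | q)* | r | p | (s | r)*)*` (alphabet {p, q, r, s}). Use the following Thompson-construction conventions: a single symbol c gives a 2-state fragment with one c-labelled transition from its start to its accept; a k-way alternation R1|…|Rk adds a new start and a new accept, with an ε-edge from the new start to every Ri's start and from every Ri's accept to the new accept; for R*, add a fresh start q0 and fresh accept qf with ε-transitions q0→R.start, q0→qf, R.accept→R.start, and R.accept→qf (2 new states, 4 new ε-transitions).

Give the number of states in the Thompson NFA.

Building bottom-up:
Each of the 6 symbol leaves contributes a 2-state fragment.
  p | q = 6 states
  (p | q)* = 8 states
  s | r = 6 states
  (s | r)* = 8 states
  (p | q)* | r | p | (s | r)* = 22 states
  ((p | q)* | r | p | (s | r)*)* = 24 states

24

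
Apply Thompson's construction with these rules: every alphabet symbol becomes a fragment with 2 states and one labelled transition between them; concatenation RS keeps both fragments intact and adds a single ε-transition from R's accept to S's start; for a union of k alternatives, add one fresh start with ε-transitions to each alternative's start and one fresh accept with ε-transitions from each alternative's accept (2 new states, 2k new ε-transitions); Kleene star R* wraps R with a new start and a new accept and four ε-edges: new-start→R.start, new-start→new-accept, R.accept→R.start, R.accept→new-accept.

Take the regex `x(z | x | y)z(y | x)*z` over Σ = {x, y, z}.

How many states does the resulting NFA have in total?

22

Per subexpression:
Each of the 8 symbol leaves contributes a 2-state fragment.
  z | x | y : 8 states
  y | x : 6 states
  (y | x)* : 8 states
  x(z | x | y)z(y | x)*z : 22 states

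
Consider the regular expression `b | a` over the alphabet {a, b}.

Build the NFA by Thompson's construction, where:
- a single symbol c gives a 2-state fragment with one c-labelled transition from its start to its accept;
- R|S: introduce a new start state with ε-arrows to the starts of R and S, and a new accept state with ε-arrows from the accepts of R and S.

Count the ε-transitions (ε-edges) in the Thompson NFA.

4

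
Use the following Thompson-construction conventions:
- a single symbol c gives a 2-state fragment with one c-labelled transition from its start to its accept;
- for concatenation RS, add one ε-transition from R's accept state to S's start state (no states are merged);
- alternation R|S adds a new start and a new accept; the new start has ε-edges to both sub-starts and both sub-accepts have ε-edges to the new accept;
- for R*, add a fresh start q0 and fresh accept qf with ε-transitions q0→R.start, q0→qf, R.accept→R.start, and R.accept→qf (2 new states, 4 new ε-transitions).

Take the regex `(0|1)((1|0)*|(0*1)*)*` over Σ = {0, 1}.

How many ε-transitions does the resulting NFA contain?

30

Bottom-up over the parse tree:
Each of the 6 symbol leaves contributes 0 ε-transitions.
  0|1 — 4 ε-transitions
  1|0 — 4 ε-transitions
  (1|0)* — 8 ε-transitions
  0* — 4 ε-transitions
  0*1 — 5 ε-transitions
  (0*1)* — 9 ε-transitions
  (1|0)*|(0*1)* — 21 ε-transitions
  ((1|0)*|(0*1)*)* — 25 ε-transitions
  (0|1)((1|0)*|(0*1)*)* — 30 ε-transitions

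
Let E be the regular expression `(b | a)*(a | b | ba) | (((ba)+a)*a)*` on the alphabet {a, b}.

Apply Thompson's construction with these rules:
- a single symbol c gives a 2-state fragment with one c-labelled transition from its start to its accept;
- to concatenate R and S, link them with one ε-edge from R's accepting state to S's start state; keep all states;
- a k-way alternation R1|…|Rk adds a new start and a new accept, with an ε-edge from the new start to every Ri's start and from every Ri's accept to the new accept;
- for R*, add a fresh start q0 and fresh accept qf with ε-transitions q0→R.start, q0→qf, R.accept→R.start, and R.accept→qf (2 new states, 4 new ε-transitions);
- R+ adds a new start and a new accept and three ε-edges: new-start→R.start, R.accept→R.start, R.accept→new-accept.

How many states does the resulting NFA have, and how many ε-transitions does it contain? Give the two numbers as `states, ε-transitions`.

Recursing over subexpressions:
Each of the 10 symbol leaves contributes 2 states and 0 ε-transitions.
  b | a : 6 states, 4 ε-transitions
  (b | a)* : 8 states, 8 ε-transitions
  ba : 4 states, 1 ε-transition
  a | b | ba : 10 states, 7 ε-transitions
  (b | a)*(a | b | ba) : 18 states, 16 ε-transitions
  ba : 4 states, 1 ε-transition
  (ba)+ : 6 states, 4 ε-transitions
  (ba)+a : 8 states, 5 ε-transitions
  ((ba)+a)* : 10 states, 9 ε-transitions
  ((ba)+a)*a : 12 states, 10 ε-transitions
  (((ba)+a)*a)* : 14 states, 14 ε-transitions
  (b | a)*(a | b | ba) | (((ba)+a)*a)* : 34 states, 34 ε-transitions

34, 34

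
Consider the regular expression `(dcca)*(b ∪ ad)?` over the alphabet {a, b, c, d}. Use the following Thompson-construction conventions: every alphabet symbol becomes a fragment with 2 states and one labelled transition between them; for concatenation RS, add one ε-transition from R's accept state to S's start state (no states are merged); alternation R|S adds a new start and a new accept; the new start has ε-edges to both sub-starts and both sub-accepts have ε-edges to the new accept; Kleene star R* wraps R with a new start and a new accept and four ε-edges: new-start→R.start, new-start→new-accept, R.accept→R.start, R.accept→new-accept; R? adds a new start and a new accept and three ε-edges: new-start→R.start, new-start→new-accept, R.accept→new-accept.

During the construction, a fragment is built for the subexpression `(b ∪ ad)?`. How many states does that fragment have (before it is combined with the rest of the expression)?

Fragment for `(b ∪ ad)?`:
Each of the 3 symbol leaves contributes a 2-state fragment.
  ad : 4 states
  b ∪ ad : 8 states
  (b ∪ ad)? : 10 states

10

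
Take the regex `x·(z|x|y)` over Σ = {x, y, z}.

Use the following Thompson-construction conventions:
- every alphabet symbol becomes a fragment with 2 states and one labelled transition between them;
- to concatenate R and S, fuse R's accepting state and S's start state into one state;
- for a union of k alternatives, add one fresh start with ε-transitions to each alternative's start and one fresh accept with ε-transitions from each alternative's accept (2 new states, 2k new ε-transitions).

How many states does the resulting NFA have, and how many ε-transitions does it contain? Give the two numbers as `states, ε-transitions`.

9, 6

By structural recursion:
Each of the 4 symbol leaves contributes 2 states and 0 ε-transitions.
  z|x|y = 8 states, 6 ε-transitions
  x·(z|x|y) = 9 states, 6 ε-transitions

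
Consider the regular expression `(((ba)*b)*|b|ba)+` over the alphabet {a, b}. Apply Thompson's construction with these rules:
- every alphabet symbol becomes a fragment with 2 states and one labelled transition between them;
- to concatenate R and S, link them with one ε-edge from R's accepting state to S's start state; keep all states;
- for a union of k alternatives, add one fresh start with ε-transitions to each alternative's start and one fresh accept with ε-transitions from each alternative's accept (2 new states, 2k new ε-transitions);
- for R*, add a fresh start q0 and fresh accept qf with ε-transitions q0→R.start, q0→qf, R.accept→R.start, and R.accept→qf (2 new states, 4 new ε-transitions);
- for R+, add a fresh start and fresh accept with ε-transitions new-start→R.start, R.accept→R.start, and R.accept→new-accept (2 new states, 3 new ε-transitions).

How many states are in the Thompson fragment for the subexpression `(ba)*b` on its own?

Fragment for `(ba)*b`:
Each of the 3 symbol leaves contributes a 2-state fragment.
  ba = 4 states
  (ba)* = 6 states
  (ba)*b = 8 states

8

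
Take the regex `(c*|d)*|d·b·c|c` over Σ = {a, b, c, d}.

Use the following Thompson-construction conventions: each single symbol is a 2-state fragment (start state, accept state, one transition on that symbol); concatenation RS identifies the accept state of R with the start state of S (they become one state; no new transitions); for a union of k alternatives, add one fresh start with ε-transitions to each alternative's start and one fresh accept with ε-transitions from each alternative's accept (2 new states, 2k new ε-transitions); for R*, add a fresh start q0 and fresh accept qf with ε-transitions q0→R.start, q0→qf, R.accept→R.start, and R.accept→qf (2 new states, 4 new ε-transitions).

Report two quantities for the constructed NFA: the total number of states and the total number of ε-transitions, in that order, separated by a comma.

Building bottom-up:
Each of the 6 symbol leaves contributes 2 states and 0 ε-transitions.
  c* — 4 states, 4 ε-transitions
  c*|d — 8 states, 8 ε-transitions
  (c*|d)* — 10 states, 12 ε-transitions
  d·b·c — 4 states, 0 ε-transitions
  (c*|d)*|d·b·c|c — 18 states, 18 ε-transitions

18, 18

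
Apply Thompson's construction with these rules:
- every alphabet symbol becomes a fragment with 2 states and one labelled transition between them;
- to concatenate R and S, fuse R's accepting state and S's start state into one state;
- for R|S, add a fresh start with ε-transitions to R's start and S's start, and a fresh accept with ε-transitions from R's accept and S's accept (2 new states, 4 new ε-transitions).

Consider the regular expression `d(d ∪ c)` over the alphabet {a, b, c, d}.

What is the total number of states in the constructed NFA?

7

By structural recursion:
Each of the 3 symbol leaves contributes a 2-state fragment.
  d ∪ c → 6 states
  d(d ∪ c) → 7 states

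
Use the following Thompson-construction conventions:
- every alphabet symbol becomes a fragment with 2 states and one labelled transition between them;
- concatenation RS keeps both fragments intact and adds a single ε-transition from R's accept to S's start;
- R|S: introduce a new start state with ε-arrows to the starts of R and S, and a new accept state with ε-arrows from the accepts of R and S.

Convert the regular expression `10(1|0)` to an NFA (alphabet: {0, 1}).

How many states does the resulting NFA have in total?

10

Building bottom-up:
Each of the 4 symbol leaves contributes a 2-state fragment.
  1|0 — 6 states
  10(1|0) — 10 states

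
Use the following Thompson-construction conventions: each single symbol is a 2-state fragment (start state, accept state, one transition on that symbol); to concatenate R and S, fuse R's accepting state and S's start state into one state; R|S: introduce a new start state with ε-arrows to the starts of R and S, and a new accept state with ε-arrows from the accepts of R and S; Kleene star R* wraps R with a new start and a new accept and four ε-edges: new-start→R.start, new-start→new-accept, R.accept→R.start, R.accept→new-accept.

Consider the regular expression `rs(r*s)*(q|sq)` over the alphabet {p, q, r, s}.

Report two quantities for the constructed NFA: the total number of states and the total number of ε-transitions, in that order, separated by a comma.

Recursing over subexpressions:
Each of the 7 symbol leaves contributes 2 states and 0 ε-transitions.
  r* : 4 states, 4 ε-transitions
  r*s : 5 states, 4 ε-transitions
  (r*s)* : 7 states, 8 ε-transitions
  sq : 3 states, 0 ε-transitions
  q|sq : 7 states, 4 ε-transitions
  rs(r*s)*(q|sq) : 15 states, 12 ε-transitions

15, 12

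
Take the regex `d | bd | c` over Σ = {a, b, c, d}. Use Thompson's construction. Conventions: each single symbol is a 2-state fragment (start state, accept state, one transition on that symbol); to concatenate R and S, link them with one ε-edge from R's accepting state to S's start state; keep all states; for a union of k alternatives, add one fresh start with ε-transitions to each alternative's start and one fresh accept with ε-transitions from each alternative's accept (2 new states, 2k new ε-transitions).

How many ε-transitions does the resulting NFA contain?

Bottom-up over the parse tree:
Each of the 4 symbol leaves contributes 0 ε-transitions.
  bd → 1 ε-transition
  d | bd | c → 7 ε-transitions

7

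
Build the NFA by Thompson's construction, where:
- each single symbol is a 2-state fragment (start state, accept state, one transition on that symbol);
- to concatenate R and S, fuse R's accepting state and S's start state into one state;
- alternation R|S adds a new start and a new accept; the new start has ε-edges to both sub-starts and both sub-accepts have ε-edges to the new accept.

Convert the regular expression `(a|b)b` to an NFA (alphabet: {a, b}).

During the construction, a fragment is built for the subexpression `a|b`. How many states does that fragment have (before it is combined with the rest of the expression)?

Fragment for `a|b`:
Each of the 2 symbol leaves contributes a 2-state fragment.
  a|b = 6 states

6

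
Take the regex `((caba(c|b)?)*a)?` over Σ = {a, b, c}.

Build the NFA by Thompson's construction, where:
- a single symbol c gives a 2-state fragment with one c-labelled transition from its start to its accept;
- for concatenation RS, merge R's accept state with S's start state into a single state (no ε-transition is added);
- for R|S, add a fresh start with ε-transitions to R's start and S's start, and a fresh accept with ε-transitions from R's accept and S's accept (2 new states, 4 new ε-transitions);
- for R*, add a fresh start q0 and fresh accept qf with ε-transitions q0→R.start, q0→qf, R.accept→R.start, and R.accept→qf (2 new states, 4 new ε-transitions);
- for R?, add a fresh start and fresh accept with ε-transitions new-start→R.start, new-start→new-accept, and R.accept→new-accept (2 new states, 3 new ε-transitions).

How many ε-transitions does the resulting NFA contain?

14

Building bottom-up:
Each of the 7 symbol leaves contributes 0 ε-transitions.
  c|b → 4 ε-transitions
  (c|b)? → 7 ε-transitions
  caba(c|b)? → 7 ε-transitions
  (caba(c|b)?)* → 11 ε-transitions
  (caba(c|b)?)*a → 11 ε-transitions
  ((caba(c|b)?)*a)? → 14 ε-transitions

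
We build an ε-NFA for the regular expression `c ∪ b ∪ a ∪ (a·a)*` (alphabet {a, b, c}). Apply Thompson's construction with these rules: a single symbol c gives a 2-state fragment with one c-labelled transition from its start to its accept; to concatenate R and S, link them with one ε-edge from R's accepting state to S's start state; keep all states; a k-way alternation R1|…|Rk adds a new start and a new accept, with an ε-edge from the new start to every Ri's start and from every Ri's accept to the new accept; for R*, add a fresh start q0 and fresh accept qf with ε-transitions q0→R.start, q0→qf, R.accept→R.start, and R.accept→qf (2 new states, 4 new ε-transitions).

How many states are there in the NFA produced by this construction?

Building bottom-up:
Each of the 5 symbol leaves contributes a 2-state fragment.
  a·a = 4 states
  (a·a)* = 6 states
  c ∪ b ∪ a ∪ (a·a)* = 14 states

14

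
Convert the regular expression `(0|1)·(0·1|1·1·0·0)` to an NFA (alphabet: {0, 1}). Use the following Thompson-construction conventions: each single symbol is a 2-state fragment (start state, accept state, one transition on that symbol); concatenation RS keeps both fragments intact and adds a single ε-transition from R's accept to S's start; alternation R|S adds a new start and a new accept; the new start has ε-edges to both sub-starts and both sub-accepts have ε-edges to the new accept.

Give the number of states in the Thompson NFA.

20

Building bottom-up:
Each of the 8 symbol leaves contributes a 2-state fragment.
  0|1 — 6 states
  0·1 — 4 states
  1·1·0·0 — 8 states
  0·1|1·1·0·0 — 14 states
  (0|1)·(0·1|1·1·0·0) — 20 states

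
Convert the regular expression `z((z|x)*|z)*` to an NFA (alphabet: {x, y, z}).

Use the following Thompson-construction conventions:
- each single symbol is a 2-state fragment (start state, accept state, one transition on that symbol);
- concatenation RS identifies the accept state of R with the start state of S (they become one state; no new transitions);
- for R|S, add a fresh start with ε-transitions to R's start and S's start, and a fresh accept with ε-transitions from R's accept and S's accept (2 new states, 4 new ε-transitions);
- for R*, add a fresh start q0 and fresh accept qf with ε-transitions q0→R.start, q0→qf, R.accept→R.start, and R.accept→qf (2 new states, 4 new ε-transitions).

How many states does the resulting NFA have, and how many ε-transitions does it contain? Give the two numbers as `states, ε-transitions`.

15, 16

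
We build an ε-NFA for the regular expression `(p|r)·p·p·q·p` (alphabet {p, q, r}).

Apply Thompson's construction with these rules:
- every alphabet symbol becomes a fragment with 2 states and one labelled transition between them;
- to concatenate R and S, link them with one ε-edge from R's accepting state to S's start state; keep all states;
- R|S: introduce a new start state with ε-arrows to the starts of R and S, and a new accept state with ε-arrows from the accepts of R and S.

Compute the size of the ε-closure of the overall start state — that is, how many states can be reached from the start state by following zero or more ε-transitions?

3

Let C(F) = |ε-closure(F.start)| within fragment F, and note whether F accepts ε. Symbol fragments have C = 1 and do not accept ε. Then:
  p|r — new start ε-reaches every alternative's start; none of them accept ε, so the new accept is not reached: |closure| = 1 + 1 + 1 = 3
  (p|r)·p·p·q·p — same as the first factor's closure: |closure| = 3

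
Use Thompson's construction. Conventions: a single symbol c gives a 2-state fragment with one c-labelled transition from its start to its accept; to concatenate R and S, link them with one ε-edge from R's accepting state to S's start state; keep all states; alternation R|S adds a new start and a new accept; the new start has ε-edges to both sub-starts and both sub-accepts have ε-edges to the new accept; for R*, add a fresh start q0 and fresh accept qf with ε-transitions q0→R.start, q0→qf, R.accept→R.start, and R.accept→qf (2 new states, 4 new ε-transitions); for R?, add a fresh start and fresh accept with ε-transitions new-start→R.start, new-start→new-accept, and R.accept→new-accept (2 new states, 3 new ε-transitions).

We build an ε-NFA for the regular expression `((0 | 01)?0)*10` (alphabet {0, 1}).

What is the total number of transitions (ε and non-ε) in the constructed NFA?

Bottom-up over the parse tree:
Each of the 6 symbol leaves contributes 1 transition (1 symbol, 0 ε).
  01 = 3 transitions (2 symbol, 1 ε)
  0 | 01 = 8 transitions (3 symbol, 5 ε)
  (0 | 01)? = 11 transitions (3 symbol, 8 ε)
  (0 | 01)?0 = 13 transitions (4 symbol, 9 ε)
  ((0 | 01)?0)* = 17 transitions (4 symbol, 13 ε)
  ((0 | 01)?0)*10 = 21 transitions (6 symbol, 15 ε)

21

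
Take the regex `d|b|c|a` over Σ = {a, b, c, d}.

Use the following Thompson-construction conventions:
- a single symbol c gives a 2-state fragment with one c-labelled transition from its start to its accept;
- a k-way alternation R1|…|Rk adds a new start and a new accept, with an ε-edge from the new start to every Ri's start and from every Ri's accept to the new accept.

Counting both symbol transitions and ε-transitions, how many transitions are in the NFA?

12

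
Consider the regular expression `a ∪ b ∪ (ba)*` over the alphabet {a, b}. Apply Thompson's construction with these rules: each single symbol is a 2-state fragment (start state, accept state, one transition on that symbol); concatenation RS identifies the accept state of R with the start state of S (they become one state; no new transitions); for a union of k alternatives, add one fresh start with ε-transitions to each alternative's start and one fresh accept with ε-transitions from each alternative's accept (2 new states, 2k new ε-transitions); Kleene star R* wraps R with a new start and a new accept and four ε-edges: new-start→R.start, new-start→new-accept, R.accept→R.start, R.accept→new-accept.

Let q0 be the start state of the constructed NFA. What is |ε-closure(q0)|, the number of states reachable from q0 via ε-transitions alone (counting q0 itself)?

Work bottom-up. For each fragment F, track |ε-closure(F.start)| and whether F's accept lies in that closure (i.e. whether F accepts ε). A single-symbol fragment has closure size 1 and does not accept ε.
  ba → same as the first factor's closure: C = 1
  (ba)* → the star's fresh start ε-reaches both the body's start and the fresh accept: C = 2 + 1 = 3
  a ∪ b ∪ (ba)* → new start ε-reaches every alternative's start; at least one alternative accepts ε, so the union's new accept is reached too: C = 1 + 1 + 1 + 3 + 1 = 7

7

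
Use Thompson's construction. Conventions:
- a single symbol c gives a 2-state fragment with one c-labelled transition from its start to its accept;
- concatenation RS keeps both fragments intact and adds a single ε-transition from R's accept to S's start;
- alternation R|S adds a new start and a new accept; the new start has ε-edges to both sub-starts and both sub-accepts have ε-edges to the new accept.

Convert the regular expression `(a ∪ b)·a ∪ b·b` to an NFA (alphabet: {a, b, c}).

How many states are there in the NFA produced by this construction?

By structural recursion:
Each of the 5 symbol leaves contributes a 2-state fragment.
  a ∪ b = 6 states
  (a ∪ b)·a = 8 states
  b·b = 4 states
  (a ∪ b)·a ∪ b·b = 14 states

14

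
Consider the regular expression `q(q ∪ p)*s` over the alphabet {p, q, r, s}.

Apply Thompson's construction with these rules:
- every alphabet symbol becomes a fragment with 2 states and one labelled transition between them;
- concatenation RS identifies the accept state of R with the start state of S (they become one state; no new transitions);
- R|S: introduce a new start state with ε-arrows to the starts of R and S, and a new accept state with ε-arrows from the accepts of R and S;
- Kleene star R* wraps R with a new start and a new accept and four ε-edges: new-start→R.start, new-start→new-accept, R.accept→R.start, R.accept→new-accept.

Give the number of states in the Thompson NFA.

10

By structural recursion:
Each of the 4 symbol leaves contributes a 2-state fragment.
  q ∪ p — 6 states
  (q ∪ p)* — 8 states
  q(q ∪ p)*s — 10 states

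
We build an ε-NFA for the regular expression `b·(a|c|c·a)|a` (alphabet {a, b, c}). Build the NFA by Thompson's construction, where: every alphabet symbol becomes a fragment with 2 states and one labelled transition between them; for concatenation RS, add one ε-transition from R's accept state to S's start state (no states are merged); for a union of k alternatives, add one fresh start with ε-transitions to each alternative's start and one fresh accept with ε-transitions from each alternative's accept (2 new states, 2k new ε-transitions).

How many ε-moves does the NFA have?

12

Per subexpression:
Each of the 6 symbol leaves contributes 0 ε-transitions.
  c·a : 1 ε-transition
  a|c|c·a : 7 ε-transitions
  b·(a|c|c·a) : 8 ε-transitions
  b·(a|c|c·a)|a : 12 ε-transitions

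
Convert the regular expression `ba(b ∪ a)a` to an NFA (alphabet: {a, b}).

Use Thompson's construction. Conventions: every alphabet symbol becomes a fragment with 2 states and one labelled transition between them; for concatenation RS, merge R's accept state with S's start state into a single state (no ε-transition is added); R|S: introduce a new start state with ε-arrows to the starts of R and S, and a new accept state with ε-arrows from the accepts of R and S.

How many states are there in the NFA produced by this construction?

9

Recursing over subexpressions:
Each of the 5 symbol leaves contributes a 2-state fragment.
  b ∪ a : 6 states
  ba(b ∪ a)a : 9 states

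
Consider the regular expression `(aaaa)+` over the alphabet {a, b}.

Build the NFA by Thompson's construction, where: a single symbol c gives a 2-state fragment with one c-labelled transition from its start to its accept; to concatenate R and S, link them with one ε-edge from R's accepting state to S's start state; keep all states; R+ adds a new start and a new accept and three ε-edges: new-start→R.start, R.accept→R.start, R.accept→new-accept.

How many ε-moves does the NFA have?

6

Per subexpression:
Each of the 4 symbol leaves contributes 0 ε-transitions.
  aaaa : 3 ε-transitions
  (aaaa)+ : 6 ε-transitions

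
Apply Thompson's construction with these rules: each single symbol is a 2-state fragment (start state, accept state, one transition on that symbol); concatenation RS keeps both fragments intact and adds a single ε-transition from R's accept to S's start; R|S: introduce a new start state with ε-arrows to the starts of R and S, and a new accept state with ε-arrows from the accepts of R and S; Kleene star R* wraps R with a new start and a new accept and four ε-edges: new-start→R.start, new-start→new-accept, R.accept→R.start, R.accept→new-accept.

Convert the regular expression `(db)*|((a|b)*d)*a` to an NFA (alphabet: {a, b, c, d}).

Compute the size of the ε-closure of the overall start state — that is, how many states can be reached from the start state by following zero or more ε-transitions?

Work bottom-up. For each fragment F, track |ε-closure(F.start)| and whether F's accept lies in that closure (i.e. whether F accepts ε). A single-symbol fragment has closure size 1 and does not accept ε.
  db : same as the first factor's closure: |ε-closure| = 1
  (db)* : the star's fresh start ε-reaches both the body's start and the fresh accept: |ε-closure| = 2 + 1 = 3
  a|b : new start ε-reaches every alternative's start; none of them accept ε, so the new accept is not reached: |ε-closure| = 1 + 1 + 1 = 3
  (a|b)* : |ε-closure| = 1 (new start) + 3 (body) + 1 (new accept) = 5
  (a|b)*d : the left operand accepts ε, so the closure extends into the next operand (via the concat ε-link); |ε-closure| = 5 + 1 = 6
  ((a|b)*d)* : new start has ε-edges to the inner start and to the new accept, so |ε-closure| = 2 + 6 = 8
  ((a|b)*d)*a : the left operand accepts ε, so the closure extends into the next operand (via the concat ε-link); |ε-closure| = 8 + 1 = 9
  (db)*|((a|b)*d)*a : |ε-closure| = 1 (new start) + (3 + 9) + 1 (new accept, since some branch ε-reaches its own accept) = 14

14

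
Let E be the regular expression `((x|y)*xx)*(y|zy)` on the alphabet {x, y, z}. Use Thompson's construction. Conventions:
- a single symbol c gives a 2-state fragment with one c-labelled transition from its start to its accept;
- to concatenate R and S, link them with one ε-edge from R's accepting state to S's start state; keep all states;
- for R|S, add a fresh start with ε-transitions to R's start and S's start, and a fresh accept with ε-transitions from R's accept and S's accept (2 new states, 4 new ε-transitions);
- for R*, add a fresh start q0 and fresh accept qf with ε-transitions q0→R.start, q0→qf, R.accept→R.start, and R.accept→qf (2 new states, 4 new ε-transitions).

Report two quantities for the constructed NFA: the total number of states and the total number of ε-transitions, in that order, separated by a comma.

22, 20

Building bottom-up:
Each of the 7 symbol leaves contributes 2 states and 0 ε-transitions.
  x|y = 6 states, 4 ε-transitions
  (x|y)* = 8 states, 8 ε-transitions
  (x|y)*xx = 12 states, 10 ε-transitions
  ((x|y)*xx)* = 14 states, 14 ε-transitions
  zy = 4 states, 1 ε-transition
  y|zy = 8 states, 5 ε-transitions
  ((x|y)*xx)*(y|zy) = 22 states, 20 ε-transitions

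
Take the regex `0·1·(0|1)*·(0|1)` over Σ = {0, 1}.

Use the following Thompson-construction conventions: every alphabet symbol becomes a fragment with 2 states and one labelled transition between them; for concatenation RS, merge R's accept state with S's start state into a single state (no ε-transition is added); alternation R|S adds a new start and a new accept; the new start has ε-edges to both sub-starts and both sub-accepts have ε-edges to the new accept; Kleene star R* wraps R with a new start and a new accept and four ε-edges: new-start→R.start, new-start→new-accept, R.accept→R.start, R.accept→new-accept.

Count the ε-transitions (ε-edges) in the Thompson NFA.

Per subexpression:
Each of the 6 symbol leaves contributes 0 ε-transitions.
  0|1 : 4 ε-transitions
  (0|1)* : 8 ε-transitions
  0|1 : 4 ε-transitions
  0·1·(0|1)*·(0|1) : 12 ε-transitions

12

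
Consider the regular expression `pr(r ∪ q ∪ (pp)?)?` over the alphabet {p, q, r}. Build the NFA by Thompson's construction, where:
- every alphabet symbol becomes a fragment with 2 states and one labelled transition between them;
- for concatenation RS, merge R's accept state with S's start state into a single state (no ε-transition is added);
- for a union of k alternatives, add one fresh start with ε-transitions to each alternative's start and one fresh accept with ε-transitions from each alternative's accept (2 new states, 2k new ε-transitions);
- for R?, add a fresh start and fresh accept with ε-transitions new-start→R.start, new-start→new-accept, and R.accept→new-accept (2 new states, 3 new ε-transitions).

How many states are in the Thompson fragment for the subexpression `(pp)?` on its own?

5

Fragment for `(pp)?`:
Each of the 2 symbol leaves contributes a 2-state fragment.
  pp → 3 states
  (pp)? → 5 states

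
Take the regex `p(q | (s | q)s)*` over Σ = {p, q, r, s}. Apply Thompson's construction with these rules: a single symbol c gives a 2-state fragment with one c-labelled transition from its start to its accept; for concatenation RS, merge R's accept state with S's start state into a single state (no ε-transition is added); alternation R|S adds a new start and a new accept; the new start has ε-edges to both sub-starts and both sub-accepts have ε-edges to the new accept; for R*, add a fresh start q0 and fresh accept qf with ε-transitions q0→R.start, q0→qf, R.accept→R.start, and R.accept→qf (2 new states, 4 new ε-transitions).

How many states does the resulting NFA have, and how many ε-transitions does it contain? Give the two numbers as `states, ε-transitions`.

Bottom-up over the parse tree:
Each of the 5 symbol leaves contributes 2 states and 0 ε-transitions.
  s | q — 6 states, 4 ε-transitions
  (s | q)s — 7 states, 4 ε-transitions
  q | (s | q)s — 11 states, 8 ε-transitions
  (q | (s | q)s)* — 13 states, 12 ε-transitions
  p(q | (s | q)s)* — 14 states, 12 ε-transitions

14, 12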